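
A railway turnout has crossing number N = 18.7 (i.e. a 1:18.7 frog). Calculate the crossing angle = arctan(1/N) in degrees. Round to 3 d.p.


1/N = 1/18.7 = 0.053476
angle = arctan(0.053476) = 0.053425 rad
angle = 0.053425 * 180/pi = 3.061 degrees

3.061


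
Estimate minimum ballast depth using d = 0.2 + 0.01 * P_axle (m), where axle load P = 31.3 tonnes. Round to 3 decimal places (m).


d = 0.2 + 0.01 * 31.3
d = 0.2 + 0.313
d = 0.513 m

0.513


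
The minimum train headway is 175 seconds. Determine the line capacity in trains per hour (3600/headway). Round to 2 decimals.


Capacity = 3600 / headway
Capacity = 3600 / 175
Capacity = 20.57 trains/hour

20.57


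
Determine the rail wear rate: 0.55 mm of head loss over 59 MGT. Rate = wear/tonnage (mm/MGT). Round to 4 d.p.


Wear rate = total wear / cumulative tonnage
Rate = 0.55 / 59
Rate = 0.0093 mm/MGT

0.0093


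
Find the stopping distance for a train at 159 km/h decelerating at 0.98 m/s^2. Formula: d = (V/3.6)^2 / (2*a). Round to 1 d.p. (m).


Convert speed: V = 159 / 3.6 = 44.1667 m/s
V^2 = 1950.6944
d = 1950.6944 / (2 * 0.98)
d = 1950.6944 / 1.96
d = 995.3 m

995.3


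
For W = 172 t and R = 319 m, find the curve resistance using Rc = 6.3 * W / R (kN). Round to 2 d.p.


Rc = 6.3 * W / R
Rc = 6.3 * 172 / 319
Rc = 1083.6 / 319
Rc = 3.40 kN

3.40


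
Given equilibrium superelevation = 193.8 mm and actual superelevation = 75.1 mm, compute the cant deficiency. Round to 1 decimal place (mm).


Cant deficiency = equilibrium cant - actual cant
CD = 193.8 - 75.1
CD = 118.7 mm

118.7


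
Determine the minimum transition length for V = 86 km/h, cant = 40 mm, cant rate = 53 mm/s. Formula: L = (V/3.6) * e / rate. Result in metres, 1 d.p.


Convert speed: V = 86 / 3.6 = 23.8889 m/s
L = 23.8889 * 40 / 53
L = 955.5556 / 53
L = 18.0 m

18.0


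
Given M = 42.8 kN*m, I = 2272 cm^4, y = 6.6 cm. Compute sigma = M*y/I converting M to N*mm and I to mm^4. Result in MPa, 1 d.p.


Convert units:
M = 42.8 kN*m = 42800000 N*mm
y = 6.6 cm = 66 mm
I = 2272 cm^4 = 22720000 mm^4
sigma = 42800000 * 66 / 22720000
sigma = 124.3 MPa

124.3


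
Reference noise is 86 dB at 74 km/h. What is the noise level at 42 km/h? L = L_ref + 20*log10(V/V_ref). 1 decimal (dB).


V/V_ref = 42 / 74 = 0.567568
log10(0.567568) = -0.245982
20 * -0.245982 = -4.9196
L = 86 + -4.9196 = 81.1 dB

81.1


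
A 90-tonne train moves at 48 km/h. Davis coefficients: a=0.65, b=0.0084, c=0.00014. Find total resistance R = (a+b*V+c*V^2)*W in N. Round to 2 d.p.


b*V = 0.0084 * 48 = 0.4032
c*V^2 = 0.00014 * 2304 = 0.32256
R_per_t = 0.65 + 0.4032 + 0.32256 = 1.37576 N/t
R_total = 1.37576 * 90 = 123.82 N

123.82


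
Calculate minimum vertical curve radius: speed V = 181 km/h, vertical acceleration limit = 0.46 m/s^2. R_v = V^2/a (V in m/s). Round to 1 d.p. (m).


Convert speed: V = 181 / 3.6 = 50.2778 m/s
V^2 = 2527.8549 m^2/s^2
R_v = 2527.8549 / 0.46
R_v = 5495.3 m

5495.3


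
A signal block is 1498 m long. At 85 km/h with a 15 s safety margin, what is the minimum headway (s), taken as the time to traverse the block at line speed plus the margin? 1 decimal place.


V = 85 / 3.6 = 23.6111 m/s
Block traversal time = 1498 / 23.6111 = 63.4447 s
Headway = 63.4447 + 15
Headway = 78.4 s

78.4


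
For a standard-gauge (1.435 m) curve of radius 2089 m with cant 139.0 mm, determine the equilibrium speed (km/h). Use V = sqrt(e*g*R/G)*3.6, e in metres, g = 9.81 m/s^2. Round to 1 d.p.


Convert cant: e = 139.0 mm = 0.1390 m
V_ms = sqrt(0.1390 * 9.81 * 2089 / 1.435)
V_ms = sqrt(1985.044955) = 44.5538 m/s
V = 44.5538 * 3.6 = 160.4 km/h

160.4


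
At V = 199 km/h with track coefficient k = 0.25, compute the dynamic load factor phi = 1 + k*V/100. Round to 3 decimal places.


phi = 1 + k * V / 100
phi = 1 + 0.25 * 199 / 100
phi = 1 + 0.4975
phi = 1.498

1.498


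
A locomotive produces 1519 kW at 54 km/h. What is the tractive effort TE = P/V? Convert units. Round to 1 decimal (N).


Convert: P = 1519 kW = 1519000 W
V = 54 / 3.6 = 15.0 m/s
TE = 1519000 / 15.0
TE = 101266.7 N

101266.7


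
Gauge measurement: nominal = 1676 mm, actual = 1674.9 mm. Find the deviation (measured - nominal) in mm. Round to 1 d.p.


Deviation = measured - nominal
Deviation = 1674.9 - 1676
Deviation = -1.1 mm

-1.1


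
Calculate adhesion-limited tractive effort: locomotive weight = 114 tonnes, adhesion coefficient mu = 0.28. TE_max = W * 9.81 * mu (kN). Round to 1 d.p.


TE_max = W * g * mu
TE_max = 114 * 9.81 * 0.28
TE_max = 1118.34 * 0.28
TE_max = 313.1 kN

313.1


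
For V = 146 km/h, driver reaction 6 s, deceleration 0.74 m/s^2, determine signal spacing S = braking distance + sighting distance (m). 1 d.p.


V = 146 / 3.6 = 40.5556 m/s
Braking distance = 40.5556^2 / (2*0.74) = 1111.3197 m
Sighting distance = 40.5556 * 6 = 243.3333 m
S = 1111.3197 + 243.3333 = 1354.7 m

1354.7


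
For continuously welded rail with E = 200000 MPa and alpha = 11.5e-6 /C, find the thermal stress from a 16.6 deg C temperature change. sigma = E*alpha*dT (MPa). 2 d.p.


sigma = E * alpha * dT
sigma = 200000 * 11.5e-6 * 16.6
sigma = 2.3 * 16.6
sigma = 38.18 MPa

38.18


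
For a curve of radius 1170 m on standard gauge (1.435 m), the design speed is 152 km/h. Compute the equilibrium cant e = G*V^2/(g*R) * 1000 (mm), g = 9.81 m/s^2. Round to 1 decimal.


Convert speed: V = 152 / 3.6 = 42.2222 m/s
Apply formula: e = 1.435 * 42.2222^2 / (9.81 * 1170)
e = 1.435 * 1782.716 / 11477.7
e = 0.222884 m = 222.9 mm

222.9


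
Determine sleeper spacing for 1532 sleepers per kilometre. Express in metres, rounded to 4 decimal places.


Spacing = 1000 m / number of sleepers
Spacing = 1000 / 1532
Spacing = 0.6527 m

0.6527


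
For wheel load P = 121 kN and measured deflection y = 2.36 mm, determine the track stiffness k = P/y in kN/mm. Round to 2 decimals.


Track stiffness k = P / y
k = 121 / 2.36
k = 51.27 kN/mm

51.27


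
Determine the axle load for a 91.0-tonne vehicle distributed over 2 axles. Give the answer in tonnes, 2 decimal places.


Load per axle = total weight / number of axles
Load = 91.0 / 2
Load = 45.50 tonnes

45.50


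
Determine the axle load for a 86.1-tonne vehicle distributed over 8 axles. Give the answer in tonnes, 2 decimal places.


Load per axle = total weight / number of axles
Load = 86.1 / 8
Load = 10.76 tonnes

10.76


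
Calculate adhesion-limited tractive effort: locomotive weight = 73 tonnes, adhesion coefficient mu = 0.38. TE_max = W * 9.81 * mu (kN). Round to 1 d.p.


TE_max = W * g * mu
TE_max = 73 * 9.81 * 0.38
TE_max = 716.13 * 0.38
TE_max = 272.1 kN

272.1


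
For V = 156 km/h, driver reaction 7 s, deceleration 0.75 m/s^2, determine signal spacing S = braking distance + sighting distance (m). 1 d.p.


V = 156 / 3.6 = 43.3333 m/s
Braking distance = 43.3333^2 / (2*0.75) = 1251.8519 m
Sighting distance = 43.3333 * 7 = 303.3333 m
S = 1251.8519 + 303.3333 = 1555.2 m

1555.2


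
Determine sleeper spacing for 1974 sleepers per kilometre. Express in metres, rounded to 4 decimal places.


Spacing = 1000 m / number of sleepers
Spacing = 1000 / 1974
Spacing = 0.5066 m

0.5066


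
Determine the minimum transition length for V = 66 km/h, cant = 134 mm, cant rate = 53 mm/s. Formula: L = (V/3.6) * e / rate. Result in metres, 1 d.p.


Convert speed: V = 66 / 3.6 = 18.3333 m/s
L = 18.3333 * 134 / 53
L = 2456.6667 / 53
L = 46.4 m

46.4


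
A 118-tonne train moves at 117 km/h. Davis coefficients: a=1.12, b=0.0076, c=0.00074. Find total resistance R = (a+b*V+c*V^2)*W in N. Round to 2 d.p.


b*V = 0.0076 * 117 = 0.8892
c*V^2 = 0.00074 * 13689 = 10.12986
R_per_t = 1.12 + 0.8892 + 10.12986 = 12.13906 N/t
R_total = 12.13906 * 118 = 1432.41 N

1432.41


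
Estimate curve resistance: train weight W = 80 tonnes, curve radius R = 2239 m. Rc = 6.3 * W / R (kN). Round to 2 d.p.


Rc = 6.3 * W / R
Rc = 6.3 * 80 / 2239
Rc = 504.0 / 2239
Rc = 0.23 kN

0.23


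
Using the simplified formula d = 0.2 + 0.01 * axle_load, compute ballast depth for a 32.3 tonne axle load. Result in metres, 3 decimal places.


d = 0.2 + 0.01 * 32.3
d = 0.2 + 0.323
d = 0.523 m

0.523


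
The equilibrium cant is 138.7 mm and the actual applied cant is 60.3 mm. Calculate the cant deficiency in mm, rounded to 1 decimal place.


Cant deficiency = equilibrium cant - actual cant
CD = 138.7 - 60.3
CD = 78.4 mm

78.4


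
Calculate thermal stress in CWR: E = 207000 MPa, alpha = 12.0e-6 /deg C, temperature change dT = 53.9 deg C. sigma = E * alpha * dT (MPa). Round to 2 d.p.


sigma = E * alpha * dT
sigma = 207000 * 12.0e-6 * 53.9
sigma = 2.484 * 53.9
sigma = 133.89 MPa

133.89


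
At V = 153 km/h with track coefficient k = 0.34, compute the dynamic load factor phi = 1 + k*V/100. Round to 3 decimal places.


phi = 1 + k * V / 100
phi = 1 + 0.34 * 153 / 100
phi = 1 + 0.5202
phi = 1.520

1.520


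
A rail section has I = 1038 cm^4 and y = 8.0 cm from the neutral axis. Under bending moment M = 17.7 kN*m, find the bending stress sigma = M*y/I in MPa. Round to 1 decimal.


Convert units:
M = 17.7 kN*m = 17700000 N*mm
y = 8.0 cm = 80 mm
I = 1038 cm^4 = 10380000 mm^4
sigma = 17700000 * 80 / 10380000
sigma = 136.4 MPa

136.4


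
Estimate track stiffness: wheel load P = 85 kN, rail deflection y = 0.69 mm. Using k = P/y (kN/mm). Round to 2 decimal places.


Track stiffness k = P / y
k = 85 / 0.69
k = 123.19 kN/mm

123.19


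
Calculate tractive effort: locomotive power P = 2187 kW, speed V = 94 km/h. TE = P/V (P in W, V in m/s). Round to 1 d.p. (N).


Convert: P = 2187 kW = 2187000 W
V = 94 / 3.6 = 26.1111 m/s
TE = 2187000 / 26.1111
TE = 83757.4 N

83757.4


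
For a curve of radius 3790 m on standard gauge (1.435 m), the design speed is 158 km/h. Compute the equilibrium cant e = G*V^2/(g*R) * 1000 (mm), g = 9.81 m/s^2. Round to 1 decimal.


Convert speed: V = 158 / 3.6 = 43.8889 m/s
Apply formula: e = 1.435 * 43.8889^2 / (9.81 * 3790)
e = 1.435 * 1926.2346 / 37179.9
e = 0.074345 m = 74.3 mm

74.3


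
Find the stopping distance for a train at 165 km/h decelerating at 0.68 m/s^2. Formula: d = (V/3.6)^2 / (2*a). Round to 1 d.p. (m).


Convert speed: V = 165 / 3.6 = 45.8333 m/s
V^2 = 2100.6944
d = 2100.6944 / (2 * 0.68)
d = 2100.6944 / 1.36
d = 1544.6 m

1544.6


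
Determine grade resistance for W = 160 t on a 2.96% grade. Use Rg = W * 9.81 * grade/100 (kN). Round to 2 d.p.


Rg = W * 9.81 * grade / 100
Rg = 160 * 9.81 * 2.96 / 100
Rg = 1569.6 * 0.0296
Rg = 46.46 kN

46.46


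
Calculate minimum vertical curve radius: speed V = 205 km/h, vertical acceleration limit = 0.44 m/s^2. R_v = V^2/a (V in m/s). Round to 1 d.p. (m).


Convert speed: V = 205 / 3.6 = 56.9444 m/s
V^2 = 3242.6698 m^2/s^2
R_v = 3242.6698 / 0.44
R_v = 7369.7 m

7369.7


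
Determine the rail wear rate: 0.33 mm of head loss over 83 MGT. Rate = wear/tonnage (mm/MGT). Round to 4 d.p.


Wear rate = total wear / cumulative tonnage
Rate = 0.33 / 83
Rate = 0.0040 mm/MGT

0.0040


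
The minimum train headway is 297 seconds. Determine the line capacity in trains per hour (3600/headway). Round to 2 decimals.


Capacity = 3600 / headway
Capacity = 3600 / 297
Capacity = 12.12 trains/hour

12.12


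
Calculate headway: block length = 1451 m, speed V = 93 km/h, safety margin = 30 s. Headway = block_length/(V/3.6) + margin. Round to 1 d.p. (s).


V = 93 / 3.6 = 25.8333 m/s
Block traversal time = 1451 / 25.8333 = 56.1677 s
Headway = 56.1677 + 30
Headway = 86.2 s

86.2


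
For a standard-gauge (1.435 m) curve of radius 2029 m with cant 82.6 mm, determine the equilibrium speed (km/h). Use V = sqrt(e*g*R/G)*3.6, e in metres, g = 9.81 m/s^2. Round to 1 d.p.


Convert cant: e = 82.6 mm = 0.0826 m
V_ms = sqrt(0.0826 * 9.81 * 2029 / 1.435)
V_ms = sqrt(1145.721863) = 33.8485 m/s
V = 33.8485 * 3.6 = 121.9 km/h

121.9


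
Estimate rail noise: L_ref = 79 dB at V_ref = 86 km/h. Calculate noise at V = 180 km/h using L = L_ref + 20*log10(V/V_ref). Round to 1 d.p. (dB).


V/V_ref = 180 / 86 = 2.093023
log10(2.093023) = 0.320774
20 * 0.320774 = 6.4155
L = 79 + 6.4155 = 85.4 dB

85.4


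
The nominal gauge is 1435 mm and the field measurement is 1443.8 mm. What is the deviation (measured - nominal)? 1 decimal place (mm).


Deviation = measured - nominal
Deviation = 1443.8 - 1435
Deviation = 8.8 mm

8.8


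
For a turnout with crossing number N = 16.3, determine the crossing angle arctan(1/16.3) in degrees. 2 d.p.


1/N = 1/16.3 = 0.06135
angle = arctan(0.06135) = 0.061273 rad
angle = 0.061273 * 180/pi = 3.51 degrees

3.51


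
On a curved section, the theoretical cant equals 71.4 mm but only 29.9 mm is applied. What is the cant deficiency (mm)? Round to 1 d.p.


Cant deficiency = equilibrium cant - actual cant
CD = 71.4 - 29.9
CD = 41.5 mm

41.5


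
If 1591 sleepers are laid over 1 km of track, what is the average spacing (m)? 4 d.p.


Spacing = 1000 m / number of sleepers
Spacing = 1000 / 1591
Spacing = 0.6285 m

0.6285


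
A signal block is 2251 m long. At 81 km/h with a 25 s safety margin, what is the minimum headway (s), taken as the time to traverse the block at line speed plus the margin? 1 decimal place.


V = 81 / 3.6 = 22.5 m/s
Block traversal time = 2251 / 22.5 = 100.0444 s
Headway = 100.0444 + 25
Headway = 125.0 s

125.0


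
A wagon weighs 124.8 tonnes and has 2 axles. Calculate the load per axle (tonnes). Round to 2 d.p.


Load per axle = total weight / number of axles
Load = 124.8 / 2
Load = 62.40 tonnes

62.40


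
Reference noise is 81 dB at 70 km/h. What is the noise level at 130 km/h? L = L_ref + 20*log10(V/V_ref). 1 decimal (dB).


V/V_ref = 130 / 70 = 1.857143
log10(1.857143) = 0.268845
20 * 0.268845 = 5.3769
L = 81 + 5.3769 = 86.4 dB

86.4


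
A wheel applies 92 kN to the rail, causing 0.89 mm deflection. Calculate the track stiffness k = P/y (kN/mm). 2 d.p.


Track stiffness k = P / y
k = 92 / 0.89
k = 103.37 kN/mm

103.37


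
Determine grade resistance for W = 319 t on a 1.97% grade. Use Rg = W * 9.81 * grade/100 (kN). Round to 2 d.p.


Rg = W * 9.81 * grade / 100
Rg = 319 * 9.81 * 1.97 / 100
Rg = 3129.39 * 0.0197
Rg = 61.65 kN

61.65


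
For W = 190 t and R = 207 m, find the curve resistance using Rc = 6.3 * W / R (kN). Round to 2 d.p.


Rc = 6.3 * W / R
Rc = 6.3 * 190 / 207
Rc = 1197.0 / 207
Rc = 5.78 kN

5.78


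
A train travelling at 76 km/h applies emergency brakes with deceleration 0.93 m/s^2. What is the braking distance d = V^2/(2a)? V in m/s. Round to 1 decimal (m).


Convert speed: V = 76 / 3.6 = 21.1111 m/s
V^2 = 445.679
d = 445.679 / (2 * 0.93)
d = 445.679 / 1.86
d = 239.6 m

239.6


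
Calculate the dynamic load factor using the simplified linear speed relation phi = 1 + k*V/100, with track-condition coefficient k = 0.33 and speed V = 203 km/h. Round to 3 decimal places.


phi = 1 + k * V / 100
phi = 1 + 0.33 * 203 / 100
phi = 1 + 0.6699
phi = 1.670

1.670


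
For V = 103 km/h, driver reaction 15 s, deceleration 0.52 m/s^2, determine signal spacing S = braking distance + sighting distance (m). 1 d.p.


V = 103 / 3.6 = 28.6111 m/s
Braking distance = 28.6111^2 / (2*0.52) = 787.1112 m
Sighting distance = 28.6111 * 15 = 429.1667 m
S = 787.1112 + 429.1667 = 1216.3 m

1216.3


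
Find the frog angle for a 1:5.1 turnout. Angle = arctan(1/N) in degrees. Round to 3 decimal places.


1/N = 1/5.1 = 0.196078
angle = arctan(0.196078) = 0.193622 rad
angle = 0.193622 * 180/pi = 11.094 degrees

11.094


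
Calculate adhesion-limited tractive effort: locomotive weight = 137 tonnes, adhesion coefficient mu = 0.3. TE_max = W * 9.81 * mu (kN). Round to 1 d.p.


TE_max = W * g * mu
TE_max = 137 * 9.81 * 0.3
TE_max = 1343.97 * 0.3
TE_max = 403.2 kN

403.2


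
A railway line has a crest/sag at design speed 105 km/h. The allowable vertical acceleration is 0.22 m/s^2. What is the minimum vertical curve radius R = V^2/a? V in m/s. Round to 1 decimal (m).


Convert speed: V = 105 / 3.6 = 29.1667 m/s
V^2 = 850.6944 m^2/s^2
R_v = 850.6944 / 0.22
R_v = 3866.8 m

3866.8


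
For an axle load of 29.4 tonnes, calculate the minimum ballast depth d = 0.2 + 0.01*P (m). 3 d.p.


d = 0.2 + 0.01 * 29.4
d = 0.2 + 0.294
d = 0.494 m

0.494


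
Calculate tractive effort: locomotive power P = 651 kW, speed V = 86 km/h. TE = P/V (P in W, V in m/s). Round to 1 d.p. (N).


Convert: P = 651 kW = 651000 W
V = 86 / 3.6 = 23.8889 m/s
TE = 651000 / 23.8889
TE = 27251.2 N

27251.2


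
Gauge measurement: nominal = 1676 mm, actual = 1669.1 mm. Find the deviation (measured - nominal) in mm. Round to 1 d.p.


Deviation = measured - nominal
Deviation = 1669.1 - 1676
Deviation = -6.9 mm

-6.9


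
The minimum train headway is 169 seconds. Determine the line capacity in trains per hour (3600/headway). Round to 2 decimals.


Capacity = 3600 / headway
Capacity = 3600 / 169
Capacity = 21.30 trains/hour

21.30


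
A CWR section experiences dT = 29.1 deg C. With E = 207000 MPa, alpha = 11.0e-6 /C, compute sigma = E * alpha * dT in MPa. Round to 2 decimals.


sigma = E * alpha * dT
sigma = 207000 * 11.0e-6 * 29.1
sigma = 2.277 * 29.1
sigma = 66.26 MPa

66.26


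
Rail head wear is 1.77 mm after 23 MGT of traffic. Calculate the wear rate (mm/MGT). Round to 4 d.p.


Wear rate = total wear / cumulative tonnage
Rate = 1.77 / 23
Rate = 0.0770 mm/MGT

0.0770


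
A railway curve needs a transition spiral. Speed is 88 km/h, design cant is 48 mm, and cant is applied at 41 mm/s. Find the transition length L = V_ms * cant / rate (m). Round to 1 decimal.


Convert speed: V = 88 / 3.6 = 24.4444 m/s
L = 24.4444 * 48 / 41
L = 1173.3333 / 41
L = 28.6 m

28.6


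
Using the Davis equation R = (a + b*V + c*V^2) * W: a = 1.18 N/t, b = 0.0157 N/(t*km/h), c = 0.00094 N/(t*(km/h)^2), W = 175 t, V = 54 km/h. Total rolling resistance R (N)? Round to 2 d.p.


b*V = 0.0157 * 54 = 0.8478
c*V^2 = 0.00094 * 2916 = 2.74104
R_per_t = 1.18 + 0.8478 + 2.74104 = 4.76884 N/t
R_total = 4.76884 * 175 = 834.55 N

834.55


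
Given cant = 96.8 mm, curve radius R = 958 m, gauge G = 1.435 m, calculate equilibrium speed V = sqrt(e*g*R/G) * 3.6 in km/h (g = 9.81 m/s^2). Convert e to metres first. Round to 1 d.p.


Convert cant: e = 96.8 mm = 0.0968 m
V_ms = sqrt(0.0968 * 9.81 * 958 / 1.435)
V_ms = sqrt(633.95433) = 25.1784 m/s
V = 25.1784 * 3.6 = 90.6 km/h

90.6


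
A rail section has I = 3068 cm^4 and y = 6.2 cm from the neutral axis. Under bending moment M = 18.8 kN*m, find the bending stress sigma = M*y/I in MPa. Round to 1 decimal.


Convert units:
M = 18.8 kN*m = 18800000 N*mm
y = 6.2 cm = 62 mm
I = 3068 cm^4 = 30680000 mm^4
sigma = 18800000 * 62 / 30680000
sigma = 38.0 MPa

38.0


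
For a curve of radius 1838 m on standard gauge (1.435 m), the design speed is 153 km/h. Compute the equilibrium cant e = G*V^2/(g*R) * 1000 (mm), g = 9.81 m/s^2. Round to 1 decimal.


Convert speed: V = 153 / 3.6 = 42.5 m/s
Apply formula: e = 1.435 * 42.5^2 / (9.81 * 1838)
e = 1.435 * 1806.25 / 18030.78
e = 0.143752 m = 143.8 mm

143.8


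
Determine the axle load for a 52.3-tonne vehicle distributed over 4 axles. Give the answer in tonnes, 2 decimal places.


Load per axle = total weight / number of axles
Load = 52.3 / 4
Load = 13.08 tonnes

13.08


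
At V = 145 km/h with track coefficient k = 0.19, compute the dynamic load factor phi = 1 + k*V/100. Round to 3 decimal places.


phi = 1 + k * V / 100
phi = 1 + 0.19 * 145 / 100
phi = 1 + 0.2755
phi = 1.276

1.276


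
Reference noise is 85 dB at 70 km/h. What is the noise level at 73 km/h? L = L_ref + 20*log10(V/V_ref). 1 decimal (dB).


V/V_ref = 73 / 70 = 1.042857
log10(1.042857) = 0.018225
20 * 0.018225 = 0.3645
L = 85 + 0.3645 = 85.4 dB

85.4


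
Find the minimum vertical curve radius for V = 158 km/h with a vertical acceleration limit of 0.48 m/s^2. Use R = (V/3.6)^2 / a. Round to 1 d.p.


Convert speed: V = 158 / 3.6 = 43.8889 m/s
V^2 = 1926.2346 m^2/s^2
R_v = 1926.2346 / 0.48
R_v = 4013.0 m

4013.0


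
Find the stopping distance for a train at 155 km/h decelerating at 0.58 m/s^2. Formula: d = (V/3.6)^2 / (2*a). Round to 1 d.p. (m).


Convert speed: V = 155 / 3.6 = 43.0556 m/s
V^2 = 1853.7809
d = 1853.7809 / (2 * 0.58)
d = 1853.7809 / 1.16
d = 1598.1 m

1598.1


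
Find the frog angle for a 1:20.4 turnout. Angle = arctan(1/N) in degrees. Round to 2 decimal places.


1/N = 1/20.4 = 0.04902
angle = arctan(0.04902) = 0.04898 rad
angle = 0.04898 * 180/pi = 2.81 degrees

2.81


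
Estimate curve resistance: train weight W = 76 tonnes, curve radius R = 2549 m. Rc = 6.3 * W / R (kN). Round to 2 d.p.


Rc = 6.3 * W / R
Rc = 6.3 * 76 / 2549
Rc = 478.8 / 2549
Rc = 0.19 kN

0.19


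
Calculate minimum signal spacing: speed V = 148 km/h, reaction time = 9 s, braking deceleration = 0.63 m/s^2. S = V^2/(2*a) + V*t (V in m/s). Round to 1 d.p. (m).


V = 148 / 3.6 = 41.1111 m/s
Braking distance = 41.1111^2 / (2*0.63) = 1341.3678 m
Sighting distance = 41.1111 * 9 = 370.0 m
S = 1341.3678 + 370.0 = 1711.4 m

1711.4


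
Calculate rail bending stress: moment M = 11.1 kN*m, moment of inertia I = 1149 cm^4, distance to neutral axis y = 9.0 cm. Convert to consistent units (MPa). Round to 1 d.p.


Convert units:
M = 11.1 kN*m = 11100000 N*mm
y = 9.0 cm = 90 mm
I = 1149 cm^4 = 11490000 mm^4
sigma = 11100000 * 90 / 11490000
sigma = 86.9 MPa

86.9


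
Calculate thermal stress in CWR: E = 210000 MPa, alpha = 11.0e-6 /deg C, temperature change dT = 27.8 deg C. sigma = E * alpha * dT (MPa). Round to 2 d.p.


sigma = E * alpha * dT
sigma = 210000 * 11.0e-6 * 27.8
sigma = 2.31 * 27.8
sigma = 64.22 MPa

64.22


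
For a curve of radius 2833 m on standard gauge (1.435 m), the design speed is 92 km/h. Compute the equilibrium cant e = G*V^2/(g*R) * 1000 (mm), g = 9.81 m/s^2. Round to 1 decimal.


Convert speed: V = 92 / 3.6 = 25.5556 m/s
Apply formula: e = 1.435 * 25.5556^2 / (9.81 * 2833)
e = 1.435 * 653.0864 / 27791.73
e = 0.033722 m = 33.7 mm

33.7


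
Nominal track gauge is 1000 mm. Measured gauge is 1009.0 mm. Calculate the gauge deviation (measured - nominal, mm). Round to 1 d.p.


Deviation = measured - nominal
Deviation = 1009.0 - 1000
Deviation = 9.0 mm

9.0


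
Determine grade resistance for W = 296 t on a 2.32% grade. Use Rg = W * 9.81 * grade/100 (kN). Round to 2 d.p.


Rg = W * 9.81 * grade / 100
Rg = 296 * 9.81 * 2.32 / 100
Rg = 2903.76 * 0.0232
Rg = 67.37 kN

67.37


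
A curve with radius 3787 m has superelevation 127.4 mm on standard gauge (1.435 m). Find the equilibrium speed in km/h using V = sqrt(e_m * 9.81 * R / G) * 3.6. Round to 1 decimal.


Convert cant: e = 127.4 mm = 0.1274 m
V_ms = sqrt(0.1274 * 9.81 * 3787 / 1.435)
V_ms = sqrt(3298.236849) = 57.4303 m/s
V = 57.4303 * 3.6 = 206.7 km/h

206.7


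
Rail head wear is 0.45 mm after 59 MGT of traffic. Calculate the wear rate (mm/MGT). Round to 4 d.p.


Wear rate = total wear / cumulative tonnage
Rate = 0.45 / 59
Rate = 0.0076 mm/MGT

0.0076


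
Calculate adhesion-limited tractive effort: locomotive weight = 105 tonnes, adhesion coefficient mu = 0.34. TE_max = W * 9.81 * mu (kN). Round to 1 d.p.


TE_max = W * g * mu
TE_max = 105 * 9.81 * 0.34
TE_max = 1030.05 * 0.34
TE_max = 350.2 kN

350.2


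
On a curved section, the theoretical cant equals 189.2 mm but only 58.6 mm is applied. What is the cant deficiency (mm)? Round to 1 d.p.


Cant deficiency = equilibrium cant - actual cant
CD = 189.2 - 58.6
CD = 130.6 mm

130.6


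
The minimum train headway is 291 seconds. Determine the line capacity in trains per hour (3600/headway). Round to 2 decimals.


Capacity = 3600 / headway
Capacity = 3600 / 291
Capacity = 12.37 trains/hour

12.37


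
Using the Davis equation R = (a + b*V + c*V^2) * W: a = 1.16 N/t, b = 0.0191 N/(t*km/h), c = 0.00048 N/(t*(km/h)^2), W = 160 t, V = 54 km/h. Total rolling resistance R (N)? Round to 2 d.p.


b*V = 0.0191 * 54 = 1.0314
c*V^2 = 0.00048 * 2916 = 1.39968
R_per_t = 1.16 + 1.0314 + 1.39968 = 3.59108 N/t
R_total = 3.59108 * 160 = 574.57 N

574.57


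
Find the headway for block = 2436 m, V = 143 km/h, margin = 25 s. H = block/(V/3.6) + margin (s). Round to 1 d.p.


V = 143 / 3.6 = 39.7222 m/s
Block traversal time = 2436 / 39.7222 = 61.3259 s
Headway = 61.3259 + 25
Headway = 86.3 s

86.3


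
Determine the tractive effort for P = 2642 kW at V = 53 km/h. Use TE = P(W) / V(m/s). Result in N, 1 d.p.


Convert: P = 2642 kW = 2642000 W
V = 53 / 3.6 = 14.7222 m/s
TE = 2642000 / 14.7222
TE = 179456.6 N

179456.6


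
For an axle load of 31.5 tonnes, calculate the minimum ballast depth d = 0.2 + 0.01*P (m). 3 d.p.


d = 0.2 + 0.01 * 31.5
d = 0.2 + 0.315
d = 0.515 m

0.515


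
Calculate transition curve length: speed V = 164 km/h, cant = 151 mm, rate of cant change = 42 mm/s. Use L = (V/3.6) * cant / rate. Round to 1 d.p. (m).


Convert speed: V = 164 / 3.6 = 45.5556 m/s
L = 45.5556 * 151 / 42
L = 6878.8889 / 42
L = 163.8 m

163.8


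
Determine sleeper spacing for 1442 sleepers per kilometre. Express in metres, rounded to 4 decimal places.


Spacing = 1000 m / number of sleepers
Spacing = 1000 / 1442
Spacing = 0.6935 m

0.6935


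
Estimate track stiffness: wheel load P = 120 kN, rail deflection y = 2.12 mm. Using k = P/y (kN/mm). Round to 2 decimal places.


Track stiffness k = P / y
k = 120 / 2.12
k = 56.60 kN/mm

56.60


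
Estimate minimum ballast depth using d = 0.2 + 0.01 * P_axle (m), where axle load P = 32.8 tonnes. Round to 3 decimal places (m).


d = 0.2 + 0.01 * 32.8
d = 0.2 + 0.328
d = 0.528 m

0.528


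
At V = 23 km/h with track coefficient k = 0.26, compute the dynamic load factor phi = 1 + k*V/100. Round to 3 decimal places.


phi = 1 + k * V / 100
phi = 1 + 0.26 * 23 / 100
phi = 1 + 0.0598
phi = 1.060

1.060


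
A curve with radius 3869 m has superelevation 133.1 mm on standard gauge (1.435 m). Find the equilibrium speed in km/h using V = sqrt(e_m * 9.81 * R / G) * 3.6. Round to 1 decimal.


Convert cant: e = 133.1 mm = 0.1331 m
V_ms = sqrt(0.1331 * 9.81 * 3869 / 1.435)
V_ms = sqrt(3520.415233) = 59.3331 m/s
V = 59.3331 * 3.6 = 213.6 km/h

213.6


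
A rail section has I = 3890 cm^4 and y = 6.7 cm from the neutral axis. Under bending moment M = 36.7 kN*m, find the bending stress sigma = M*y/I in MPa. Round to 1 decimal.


Convert units:
M = 36.7 kN*m = 36700000 N*mm
y = 6.7 cm = 67 mm
I = 3890 cm^4 = 38900000 mm^4
sigma = 36700000 * 67 / 38900000
sigma = 63.2 MPa

63.2


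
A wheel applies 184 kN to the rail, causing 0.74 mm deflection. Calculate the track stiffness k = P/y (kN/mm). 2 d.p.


Track stiffness k = P / y
k = 184 / 0.74
k = 248.65 kN/mm

248.65


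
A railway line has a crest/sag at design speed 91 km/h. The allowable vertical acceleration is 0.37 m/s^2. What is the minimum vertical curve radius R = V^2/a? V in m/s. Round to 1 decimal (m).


Convert speed: V = 91 / 3.6 = 25.2778 m/s
V^2 = 638.966 m^2/s^2
R_v = 638.966 / 0.37
R_v = 1726.9 m

1726.9


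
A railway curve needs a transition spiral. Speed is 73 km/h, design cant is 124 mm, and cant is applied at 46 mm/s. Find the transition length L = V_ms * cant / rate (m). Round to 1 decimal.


Convert speed: V = 73 / 3.6 = 20.2778 m/s
L = 20.2778 * 124 / 46
L = 2514.4444 / 46
L = 54.7 m

54.7


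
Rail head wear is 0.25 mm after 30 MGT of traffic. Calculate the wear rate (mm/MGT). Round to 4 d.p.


Wear rate = total wear / cumulative tonnage
Rate = 0.25 / 30
Rate = 0.0083 mm/MGT

0.0083


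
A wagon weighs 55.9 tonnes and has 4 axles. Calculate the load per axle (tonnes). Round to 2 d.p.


Load per axle = total weight / number of axles
Load = 55.9 / 4
Load = 13.98 tonnes

13.98


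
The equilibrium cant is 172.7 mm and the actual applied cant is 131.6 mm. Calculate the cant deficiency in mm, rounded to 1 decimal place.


Cant deficiency = equilibrium cant - actual cant
CD = 172.7 - 131.6
CD = 41.1 mm

41.1


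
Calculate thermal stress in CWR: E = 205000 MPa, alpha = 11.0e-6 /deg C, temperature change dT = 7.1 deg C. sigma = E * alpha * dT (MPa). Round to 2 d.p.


sigma = E * alpha * dT
sigma = 205000 * 11.0e-6 * 7.1
sigma = 2.255 * 7.1
sigma = 16.01 MPa

16.01


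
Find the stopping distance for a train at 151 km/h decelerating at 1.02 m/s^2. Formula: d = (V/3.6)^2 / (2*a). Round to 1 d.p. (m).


Convert speed: V = 151 / 3.6 = 41.9444 m/s
V^2 = 1759.3364
d = 1759.3364 / (2 * 1.02)
d = 1759.3364 / 2.04
d = 862.4 m

862.4


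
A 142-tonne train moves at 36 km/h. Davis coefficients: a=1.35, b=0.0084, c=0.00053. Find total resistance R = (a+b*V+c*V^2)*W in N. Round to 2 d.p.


b*V = 0.0084 * 36 = 0.3024
c*V^2 = 0.00053 * 1296 = 0.68688
R_per_t = 1.35 + 0.3024 + 0.68688 = 2.33928 N/t
R_total = 2.33928 * 142 = 332.18 N

332.18


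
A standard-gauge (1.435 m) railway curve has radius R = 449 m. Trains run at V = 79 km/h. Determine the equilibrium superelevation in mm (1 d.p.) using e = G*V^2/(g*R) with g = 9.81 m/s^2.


Convert speed: V = 79 / 3.6 = 21.9444 m/s
Apply formula: e = 1.435 * 21.9444^2 / (9.81 * 449)
e = 1.435 * 481.5586 / 4404.69
e = 0.156887 m = 156.9 mm

156.9


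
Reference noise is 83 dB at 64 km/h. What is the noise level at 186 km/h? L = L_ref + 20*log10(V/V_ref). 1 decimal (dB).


V/V_ref = 186 / 64 = 2.90625
log10(2.90625) = 0.463333
20 * 0.463333 = 9.2667
L = 83 + 9.2667 = 92.3 dB

92.3


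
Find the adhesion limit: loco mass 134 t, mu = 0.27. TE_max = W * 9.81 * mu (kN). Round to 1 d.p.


TE_max = W * g * mu
TE_max = 134 * 9.81 * 0.27
TE_max = 1314.54 * 0.27
TE_max = 354.9 kN

354.9


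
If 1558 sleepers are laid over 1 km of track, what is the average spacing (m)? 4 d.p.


Spacing = 1000 m / number of sleepers
Spacing = 1000 / 1558
Spacing = 0.6418 m

0.6418


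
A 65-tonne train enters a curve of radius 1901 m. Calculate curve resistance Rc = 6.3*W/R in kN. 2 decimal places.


Rc = 6.3 * W / R
Rc = 6.3 * 65 / 1901
Rc = 409.5 / 1901
Rc = 0.22 kN

0.22


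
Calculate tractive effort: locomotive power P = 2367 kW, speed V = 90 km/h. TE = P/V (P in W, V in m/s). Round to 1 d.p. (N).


Convert: P = 2367 kW = 2367000 W
V = 90 / 3.6 = 25.0 m/s
TE = 2367000 / 25.0
TE = 94680.0 N

94680.0


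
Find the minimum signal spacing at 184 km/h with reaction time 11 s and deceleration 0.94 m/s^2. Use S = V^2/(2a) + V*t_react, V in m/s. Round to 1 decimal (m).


V = 184 / 3.6 = 51.1111 m/s
Braking distance = 51.1111^2 / (2*0.94) = 1389.5456 m
Sighting distance = 51.1111 * 11 = 562.2222 m
S = 1389.5456 + 562.2222 = 1951.8 m

1951.8


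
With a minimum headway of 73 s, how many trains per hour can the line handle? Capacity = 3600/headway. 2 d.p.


Capacity = 3600 / headway
Capacity = 3600 / 73
Capacity = 49.32 trains/hour

49.32


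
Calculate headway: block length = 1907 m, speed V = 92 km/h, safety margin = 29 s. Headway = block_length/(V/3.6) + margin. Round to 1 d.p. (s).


V = 92 / 3.6 = 25.5556 m/s
Block traversal time = 1907 / 25.5556 = 74.6217 s
Headway = 74.6217 + 29
Headway = 103.6 s

103.6


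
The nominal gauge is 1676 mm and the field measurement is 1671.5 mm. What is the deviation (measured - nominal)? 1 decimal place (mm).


Deviation = measured - nominal
Deviation = 1671.5 - 1676
Deviation = -4.5 mm

-4.5


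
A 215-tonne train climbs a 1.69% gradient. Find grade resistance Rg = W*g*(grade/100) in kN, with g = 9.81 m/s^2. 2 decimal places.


Rg = W * 9.81 * grade / 100
Rg = 215 * 9.81 * 1.69 / 100
Rg = 2109.15 * 0.0169
Rg = 35.64 kN

35.64


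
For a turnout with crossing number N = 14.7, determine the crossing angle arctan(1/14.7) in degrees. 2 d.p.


1/N = 1/14.7 = 0.068027
angle = arctan(0.068027) = 0.067923 rad
angle = 0.067923 * 180/pi = 3.89 degrees

3.89


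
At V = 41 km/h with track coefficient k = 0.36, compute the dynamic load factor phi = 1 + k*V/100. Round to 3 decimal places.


phi = 1 + k * V / 100
phi = 1 + 0.36 * 41 / 100
phi = 1 + 0.1476
phi = 1.148

1.148


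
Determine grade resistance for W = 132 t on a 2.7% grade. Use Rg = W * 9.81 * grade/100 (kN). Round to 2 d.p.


Rg = W * 9.81 * grade / 100
Rg = 132 * 9.81 * 2.7 / 100
Rg = 1294.92 * 0.027
Rg = 34.96 kN

34.96


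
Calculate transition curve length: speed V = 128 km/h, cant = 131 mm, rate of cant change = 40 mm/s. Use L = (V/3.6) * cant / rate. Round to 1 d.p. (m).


Convert speed: V = 128 / 3.6 = 35.5556 m/s
L = 35.5556 * 131 / 40
L = 4657.7778 / 40
L = 116.4 m

116.4


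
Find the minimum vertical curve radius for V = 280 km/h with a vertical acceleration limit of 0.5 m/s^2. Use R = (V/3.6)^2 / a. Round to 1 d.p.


Convert speed: V = 280 / 3.6 = 77.7778 m/s
V^2 = 6049.3827 m^2/s^2
R_v = 6049.3827 / 0.5
R_v = 12098.8 m

12098.8


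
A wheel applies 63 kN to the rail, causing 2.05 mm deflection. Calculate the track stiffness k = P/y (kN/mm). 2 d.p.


Track stiffness k = P / y
k = 63 / 2.05
k = 30.73 kN/mm

30.73


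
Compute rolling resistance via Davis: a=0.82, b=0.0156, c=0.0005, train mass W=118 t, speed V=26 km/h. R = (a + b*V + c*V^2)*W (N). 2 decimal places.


b*V = 0.0156 * 26 = 0.4056
c*V^2 = 0.0005 * 676 = 0.338
R_per_t = 0.82 + 0.4056 + 0.338 = 1.5636 N/t
R_total = 1.5636 * 118 = 184.50 N

184.50


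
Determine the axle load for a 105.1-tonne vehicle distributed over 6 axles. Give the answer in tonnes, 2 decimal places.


Load per axle = total weight / number of axles
Load = 105.1 / 6
Load = 17.52 tonnes

17.52


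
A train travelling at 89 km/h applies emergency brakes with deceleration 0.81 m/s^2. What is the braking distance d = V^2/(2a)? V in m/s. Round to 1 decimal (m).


Convert speed: V = 89 / 3.6 = 24.7222 m/s
V^2 = 611.1883
d = 611.1883 / (2 * 0.81)
d = 611.1883 / 1.62
d = 377.3 m

377.3


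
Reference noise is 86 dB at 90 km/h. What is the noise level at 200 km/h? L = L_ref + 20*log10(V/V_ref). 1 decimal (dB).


V/V_ref = 200 / 90 = 2.222222
log10(2.222222) = 0.346787
20 * 0.346787 = 6.9357
L = 86 + 6.9357 = 92.9 dB

92.9


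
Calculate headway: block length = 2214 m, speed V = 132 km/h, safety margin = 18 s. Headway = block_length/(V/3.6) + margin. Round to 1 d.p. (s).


V = 132 / 3.6 = 36.6667 m/s
Block traversal time = 2214 / 36.6667 = 60.3818 s
Headway = 60.3818 + 18
Headway = 78.4 s

78.4


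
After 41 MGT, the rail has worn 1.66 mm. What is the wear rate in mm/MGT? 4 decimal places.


Wear rate = total wear / cumulative tonnage
Rate = 1.66 / 41
Rate = 0.0405 mm/MGT

0.0405


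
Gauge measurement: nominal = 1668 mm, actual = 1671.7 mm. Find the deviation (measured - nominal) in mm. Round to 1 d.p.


Deviation = measured - nominal
Deviation = 1671.7 - 1668
Deviation = 3.7 mm

3.7


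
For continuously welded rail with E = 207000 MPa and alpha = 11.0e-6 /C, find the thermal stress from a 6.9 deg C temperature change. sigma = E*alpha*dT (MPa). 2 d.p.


sigma = E * alpha * dT
sigma = 207000 * 11.0e-6 * 6.9
sigma = 2.277 * 6.9
sigma = 15.71 MPa

15.71


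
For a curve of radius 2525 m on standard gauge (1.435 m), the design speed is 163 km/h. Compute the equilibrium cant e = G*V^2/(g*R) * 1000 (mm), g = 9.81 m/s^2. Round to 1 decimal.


Convert speed: V = 163 / 3.6 = 45.2778 m/s
Apply formula: e = 1.435 * 45.2778^2 / (9.81 * 2525)
e = 1.435 * 2050.0772 / 24770.25
e = 0.118766 m = 118.8 mm

118.8


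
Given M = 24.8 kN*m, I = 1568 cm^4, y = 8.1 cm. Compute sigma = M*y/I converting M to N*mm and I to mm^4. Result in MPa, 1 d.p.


Convert units:
M = 24.8 kN*m = 24800000 N*mm
y = 8.1 cm = 81 mm
I = 1568 cm^4 = 15680000 mm^4
sigma = 24800000 * 81 / 15680000
sigma = 128.1 MPa

128.1


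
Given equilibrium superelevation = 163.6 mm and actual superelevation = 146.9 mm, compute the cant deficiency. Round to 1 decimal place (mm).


Cant deficiency = equilibrium cant - actual cant
CD = 163.6 - 146.9
CD = 16.7 mm

16.7


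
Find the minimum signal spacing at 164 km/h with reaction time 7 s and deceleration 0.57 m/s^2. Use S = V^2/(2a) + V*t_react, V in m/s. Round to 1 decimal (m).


V = 164 / 3.6 = 45.5556 m/s
Braking distance = 45.5556^2 / (2*0.57) = 1820.4462 m
Sighting distance = 45.5556 * 7 = 318.8889 m
S = 1820.4462 + 318.8889 = 2139.3 m

2139.3


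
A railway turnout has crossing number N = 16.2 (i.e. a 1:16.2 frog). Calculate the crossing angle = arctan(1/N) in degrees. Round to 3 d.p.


1/N = 1/16.2 = 0.061728
angle = arctan(0.061728) = 0.06165 rad
angle = 0.06165 * 180/pi = 3.532 degrees

3.532


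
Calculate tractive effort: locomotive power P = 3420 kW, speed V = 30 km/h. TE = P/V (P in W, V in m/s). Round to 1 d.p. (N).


Convert: P = 3420 kW = 3420000 W
V = 30 / 3.6 = 8.3333 m/s
TE = 3420000 / 8.3333
TE = 410400.0 N

410400.0


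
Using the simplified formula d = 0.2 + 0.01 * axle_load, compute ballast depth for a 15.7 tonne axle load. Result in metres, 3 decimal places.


d = 0.2 + 0.01 * 15.7
d = 0.2 + 0.157
d = 0.357 m

0.357


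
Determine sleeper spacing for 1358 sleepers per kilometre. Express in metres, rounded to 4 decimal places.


Spacing = 1000 m / number of sleepers
Spacing = 1000 / 1358
Spacing = 0.7364 m

0.7364


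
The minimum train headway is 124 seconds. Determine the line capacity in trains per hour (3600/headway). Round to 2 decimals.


Capacity = 3600 / headway
Capacity = 3600 / 124
Capacity = 29.03 trains/hour

29.03


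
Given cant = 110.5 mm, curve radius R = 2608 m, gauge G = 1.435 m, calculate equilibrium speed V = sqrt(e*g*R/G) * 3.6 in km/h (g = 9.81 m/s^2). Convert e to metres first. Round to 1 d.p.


Convert cant: e = 110.5 mm = 0.1105 m
V_ms = sqrt(0.1105 * 9.81 * 2608 / 1.435)
V_ms = sqrt(1970.094105) = 44.3857 m/s
V = 44.3857 * 3.6 = 159.8 km/h

159.8


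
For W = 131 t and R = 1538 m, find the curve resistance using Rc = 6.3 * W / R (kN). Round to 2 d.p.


Rc = 6.3 * W / R
Rc = 6.3 * 131 / 1538
Rc = 825.3 / 1538
Rc = 0.54 kN

0.54


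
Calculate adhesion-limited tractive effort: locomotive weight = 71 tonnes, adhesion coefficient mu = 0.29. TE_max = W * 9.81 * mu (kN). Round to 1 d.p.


TE_max = W * g * mu
TE_max = 71 * 9.81 * 0.29
TE_max = 696.51 * 0.29
TE_max = 202.0 kN

202.0


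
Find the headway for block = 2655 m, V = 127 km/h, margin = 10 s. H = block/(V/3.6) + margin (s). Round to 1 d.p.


V = 127 / 3.6 = 35.2778 m/s
Block traversal time = 2655 / 35.2778 = 75.2598 s
Headway = 75.2598 + 10
Headway = 85.3 s

85.3


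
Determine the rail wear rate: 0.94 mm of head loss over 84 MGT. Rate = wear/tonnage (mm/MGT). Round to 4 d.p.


Wear rate = total wear / cumulative tonnage
Rate = 0.94 / 84
Rate = 0.0112 mm/MGT

0.0112


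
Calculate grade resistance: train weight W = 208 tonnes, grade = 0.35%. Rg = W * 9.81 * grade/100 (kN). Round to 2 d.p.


Rg = W * 9.81 * grade / 100
Rg = 208 * 9.81 * 0.35 / 100
Rg = 2040.48 * 0.0035
Rg = 7.14 kN

7.14


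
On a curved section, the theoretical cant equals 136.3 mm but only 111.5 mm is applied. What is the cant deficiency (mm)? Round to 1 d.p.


Cant deficiency = equilibrium cant - actual cant
CD = 136.3 - 111.5
CD = 24.8 mm

24.8


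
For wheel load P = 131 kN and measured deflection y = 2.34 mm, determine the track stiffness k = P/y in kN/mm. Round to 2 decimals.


Track stiffness k = P / y
k = 131 / 2.34
k = 55.98 kN/mm

55.98


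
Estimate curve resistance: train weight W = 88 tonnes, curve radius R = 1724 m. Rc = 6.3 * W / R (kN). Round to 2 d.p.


Rc = 6.3 * W / R
Rc = 6.3 * 88 / 1724
Rc = 554.4 / 1724
Rc = 0.32 kN

0.32


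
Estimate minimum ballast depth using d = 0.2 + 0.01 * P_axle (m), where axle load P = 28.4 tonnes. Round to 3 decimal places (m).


d = 0.2 + 0.01 * 28.4
d = 0.2 + 0.284
d = 0.484 m

0.484
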